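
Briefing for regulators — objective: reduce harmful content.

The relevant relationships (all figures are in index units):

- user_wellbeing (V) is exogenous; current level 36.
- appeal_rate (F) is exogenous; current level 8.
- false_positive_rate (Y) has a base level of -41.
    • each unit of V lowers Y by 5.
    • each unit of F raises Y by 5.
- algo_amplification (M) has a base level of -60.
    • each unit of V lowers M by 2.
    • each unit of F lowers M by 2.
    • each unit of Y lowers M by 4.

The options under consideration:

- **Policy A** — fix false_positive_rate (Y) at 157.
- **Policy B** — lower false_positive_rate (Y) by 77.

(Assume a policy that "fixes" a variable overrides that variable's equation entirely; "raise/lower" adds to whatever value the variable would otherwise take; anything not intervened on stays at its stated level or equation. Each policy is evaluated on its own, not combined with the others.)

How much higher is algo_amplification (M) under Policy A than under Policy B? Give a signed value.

-1660

Policy A (Y := 157):
  V = 36
  F = 8
  Y = 157
  M = -60 − 2·36 − 2·8 − 4·157 = -776
Policy B (Y − 77):
  V = 36
  F = 8
  Y = -41 − 5·36 + 5·8 (−77 from intervention) = -258
  M = -60 − 2·36 − 2·8 − 4·(-258) = 884
M: -776 − 884 = -1660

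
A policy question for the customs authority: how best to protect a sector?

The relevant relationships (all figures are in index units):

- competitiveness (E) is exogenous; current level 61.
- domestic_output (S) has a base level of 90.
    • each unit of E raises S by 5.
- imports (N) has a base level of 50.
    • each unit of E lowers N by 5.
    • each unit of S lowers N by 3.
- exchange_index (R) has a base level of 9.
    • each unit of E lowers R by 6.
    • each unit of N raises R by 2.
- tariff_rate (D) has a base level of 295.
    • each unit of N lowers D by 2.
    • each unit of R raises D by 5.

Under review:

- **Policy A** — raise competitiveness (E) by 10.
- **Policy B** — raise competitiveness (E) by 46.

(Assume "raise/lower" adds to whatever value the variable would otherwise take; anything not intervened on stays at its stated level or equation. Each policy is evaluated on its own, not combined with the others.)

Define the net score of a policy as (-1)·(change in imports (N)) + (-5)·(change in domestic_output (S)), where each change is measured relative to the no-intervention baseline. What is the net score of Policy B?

-230

Baseline:
  E = 61
  S = 90 + 5·61 = 395
  N = 50 − 5·61 − 3·395 = -1440
Policy B (E + 46):
  E = 61 + 46 = 107
  S = 90 + 5·107 = 625
  N = 50 − 5·107 − 3·625 = -2360
ΔN = -2360 − (-1440) = -920; ΔS = 625 − 395 = 230
Score = (-1)·(-920) + (-5)·230 = -230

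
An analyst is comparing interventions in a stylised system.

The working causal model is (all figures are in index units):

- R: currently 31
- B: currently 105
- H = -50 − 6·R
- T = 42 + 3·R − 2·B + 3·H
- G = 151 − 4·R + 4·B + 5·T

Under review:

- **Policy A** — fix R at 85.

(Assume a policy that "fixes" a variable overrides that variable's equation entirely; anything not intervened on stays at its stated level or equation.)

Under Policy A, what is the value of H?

Policy A (R := 85):
  R = 85
  H = -50 − 6·85 = -560

-560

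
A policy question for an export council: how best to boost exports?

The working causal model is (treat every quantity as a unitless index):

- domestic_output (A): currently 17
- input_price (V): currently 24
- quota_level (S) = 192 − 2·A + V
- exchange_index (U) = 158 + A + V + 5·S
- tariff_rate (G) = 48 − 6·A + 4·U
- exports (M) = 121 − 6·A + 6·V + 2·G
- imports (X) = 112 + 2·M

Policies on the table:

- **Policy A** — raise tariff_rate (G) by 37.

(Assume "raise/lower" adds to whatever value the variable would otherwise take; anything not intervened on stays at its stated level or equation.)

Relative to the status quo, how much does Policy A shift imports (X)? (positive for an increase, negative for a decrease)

Baseline:
  A = 17
  V = 24
  S = 192 − 2·17 + 24 = 182
  U = 158 + 17 + 24 + 5·182 = 1109
  G = 48 − 6·17 + 4·1109 = 4382
  M = 121 − 6·17 + 6·24 + 2·4382 = 8927
  X = 112 + 2·8927 = 17966
Policy A (G + 37):
  A = 17
  V = 24
  S = 192 − 2·17 + 24 = 182
  U = 158 + 17 + 24 + 5·182 = 1109
  G = 48 − 6·17 + 4·1109 (+37 from intervention) = 4419
  M = 121 − 6·17 + 6·24 + 2·4419 = 9001
  X = 112 + 2·9001 = 18114
Change in X: 18114 − 17966 = 148

148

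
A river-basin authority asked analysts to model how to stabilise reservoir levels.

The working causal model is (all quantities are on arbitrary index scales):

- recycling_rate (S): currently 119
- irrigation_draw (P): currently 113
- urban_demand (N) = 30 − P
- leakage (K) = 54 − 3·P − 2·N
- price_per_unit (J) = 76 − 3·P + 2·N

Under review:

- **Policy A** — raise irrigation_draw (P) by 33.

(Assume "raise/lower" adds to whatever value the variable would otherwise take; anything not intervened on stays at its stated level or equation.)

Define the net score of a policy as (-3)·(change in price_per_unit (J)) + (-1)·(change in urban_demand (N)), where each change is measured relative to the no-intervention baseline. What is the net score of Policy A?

Baseline:
  P = 113
  N = 30 − 113 = -83
  J = 76 − 3·113 + 2·(-83) = -429
Policy A (P + 33):
  P = 113 + 33 = 146
  N = 30 − 146 = -116
  J = 76 − 3·146 + 2·(-116) = -594
ΔJ = -594 − (-429) = -165; ΔN = -116 − (-83) = -33
Score = (-3)·(-165) + (-1)·(-33) = 528

528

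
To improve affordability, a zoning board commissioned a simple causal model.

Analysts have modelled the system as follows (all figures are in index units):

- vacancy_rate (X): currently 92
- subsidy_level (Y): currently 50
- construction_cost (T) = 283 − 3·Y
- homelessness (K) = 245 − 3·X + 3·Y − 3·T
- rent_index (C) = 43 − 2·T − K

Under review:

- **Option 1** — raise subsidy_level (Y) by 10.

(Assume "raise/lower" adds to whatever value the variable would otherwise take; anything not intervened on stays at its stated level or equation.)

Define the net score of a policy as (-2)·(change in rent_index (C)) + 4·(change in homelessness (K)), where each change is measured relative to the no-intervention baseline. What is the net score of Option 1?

600

Baseline:
  X = 92
  Y = 50
  T = 283 − 3·50 = 133
  K = 245 − 3·92 + 3·50 − 3·133 = -280
  C = 43 − 2·133 − (-280) = 57
Option 1 (Y + 10):
  X = 92
  Y = 50 + 10 = 60
  T = 283 − 3·60 = 103
  K = 245 − 3·92 + 3·60 − 3·103 = -160
  C = 43 − 2·103 − (-160) = -3
ΔC = -3 − 57 = -60; ΔK = -160 − (-280) = 120
Score = (-2)·(-60) + 4·120 = 600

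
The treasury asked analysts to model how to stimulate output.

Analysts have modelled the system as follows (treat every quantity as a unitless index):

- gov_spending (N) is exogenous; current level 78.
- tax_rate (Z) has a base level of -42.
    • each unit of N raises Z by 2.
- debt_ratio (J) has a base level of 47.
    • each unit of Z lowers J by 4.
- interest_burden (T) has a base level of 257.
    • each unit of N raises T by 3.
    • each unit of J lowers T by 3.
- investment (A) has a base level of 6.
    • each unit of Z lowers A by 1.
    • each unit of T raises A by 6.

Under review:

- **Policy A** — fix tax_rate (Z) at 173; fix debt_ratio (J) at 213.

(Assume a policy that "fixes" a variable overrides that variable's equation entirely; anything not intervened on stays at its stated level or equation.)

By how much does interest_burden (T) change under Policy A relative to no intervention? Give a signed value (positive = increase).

-1866

Baseline:
  N = 78
  Z = -42 + 2·78 = 114
  J = 47 − 4·114 = -409
  T = 257 + 3·78 − 3·(-409) = 1718
Policy A (Z := 173, J := 213):
  N = 78
  Z = 173
  J = 213
  T = 257 + 3·78 − 3·213 = -148
Change in T: -148 − 1718 = -1866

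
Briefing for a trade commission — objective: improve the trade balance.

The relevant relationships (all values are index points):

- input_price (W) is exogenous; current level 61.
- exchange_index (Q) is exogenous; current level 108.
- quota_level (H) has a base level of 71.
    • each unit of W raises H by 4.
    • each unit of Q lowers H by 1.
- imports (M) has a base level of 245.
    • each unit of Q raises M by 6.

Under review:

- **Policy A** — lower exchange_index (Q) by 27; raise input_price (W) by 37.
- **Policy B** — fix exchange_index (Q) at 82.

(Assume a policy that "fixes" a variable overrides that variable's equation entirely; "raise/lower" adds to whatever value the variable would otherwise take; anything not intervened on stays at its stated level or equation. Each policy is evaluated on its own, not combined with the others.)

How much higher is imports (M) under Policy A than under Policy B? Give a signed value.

Policy A (Q − 27, W + 37):
  Q = 108 − 27 = 81
  M = 245 + 6·81 = 731
Policy B (Q := 82):
  Q = 82
  M = 245 + 6·82 = 737
M: 731 − 737 = -6

-6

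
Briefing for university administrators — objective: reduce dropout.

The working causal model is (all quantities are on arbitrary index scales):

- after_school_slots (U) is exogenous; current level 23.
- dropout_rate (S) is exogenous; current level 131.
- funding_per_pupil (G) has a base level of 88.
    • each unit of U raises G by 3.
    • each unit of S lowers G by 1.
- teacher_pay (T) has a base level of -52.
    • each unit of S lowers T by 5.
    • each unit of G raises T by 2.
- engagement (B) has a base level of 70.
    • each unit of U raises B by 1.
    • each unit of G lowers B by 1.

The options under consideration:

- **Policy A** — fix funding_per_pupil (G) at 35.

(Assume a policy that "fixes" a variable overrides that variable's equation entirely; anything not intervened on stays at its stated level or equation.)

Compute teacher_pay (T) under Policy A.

Policy A (G := 35):
  U = 23
  S = 131
  G = 35
  T = -52 − 5·131 + 2·35 = -637

-637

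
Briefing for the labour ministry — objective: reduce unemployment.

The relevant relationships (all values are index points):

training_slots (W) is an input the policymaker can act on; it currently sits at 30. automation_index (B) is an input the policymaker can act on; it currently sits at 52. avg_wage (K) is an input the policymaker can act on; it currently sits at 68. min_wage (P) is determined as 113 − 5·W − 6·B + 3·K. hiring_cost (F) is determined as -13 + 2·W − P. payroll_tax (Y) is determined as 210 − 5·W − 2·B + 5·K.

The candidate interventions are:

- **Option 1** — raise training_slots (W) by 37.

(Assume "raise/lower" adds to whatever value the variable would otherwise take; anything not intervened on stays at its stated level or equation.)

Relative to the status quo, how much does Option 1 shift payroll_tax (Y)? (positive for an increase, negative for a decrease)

-185

Baseline:
  W = 30
  B = 52
  K = 68
  Y = 210 − 5·30 − 2·52 + 5·68 = 296
Option 1 (W + 37):
  W = 30 + 37 = 67
  B = 52
  K = 68
  Y = 210 − 5·67 − 2·52 + 5·68 = 111
Change in Y: 111 − 296 = -185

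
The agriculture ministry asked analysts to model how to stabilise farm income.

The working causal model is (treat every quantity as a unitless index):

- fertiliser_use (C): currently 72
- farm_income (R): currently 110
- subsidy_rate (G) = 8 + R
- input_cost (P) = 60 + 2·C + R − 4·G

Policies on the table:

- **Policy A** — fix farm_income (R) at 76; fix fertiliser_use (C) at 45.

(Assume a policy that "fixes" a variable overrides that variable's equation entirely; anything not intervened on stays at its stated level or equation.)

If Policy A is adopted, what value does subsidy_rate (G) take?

84

Policy A (R := 76, C := 45):
  R = 76
  G = 8 + 76 = 84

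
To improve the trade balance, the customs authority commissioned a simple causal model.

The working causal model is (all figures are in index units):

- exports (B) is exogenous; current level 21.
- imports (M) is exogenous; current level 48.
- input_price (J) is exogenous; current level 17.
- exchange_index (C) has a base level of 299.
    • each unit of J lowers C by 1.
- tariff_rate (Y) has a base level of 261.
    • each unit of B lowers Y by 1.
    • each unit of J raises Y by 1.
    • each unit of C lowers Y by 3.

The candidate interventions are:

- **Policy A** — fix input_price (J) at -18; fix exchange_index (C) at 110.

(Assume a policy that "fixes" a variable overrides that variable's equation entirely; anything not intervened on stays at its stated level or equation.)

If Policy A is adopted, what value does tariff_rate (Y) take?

Policy A (J := -18, C := 110):
  B = 21
  J = -18
  C = 110
  Y = 261 − 21 + (-18) − 3·110 = -108

-108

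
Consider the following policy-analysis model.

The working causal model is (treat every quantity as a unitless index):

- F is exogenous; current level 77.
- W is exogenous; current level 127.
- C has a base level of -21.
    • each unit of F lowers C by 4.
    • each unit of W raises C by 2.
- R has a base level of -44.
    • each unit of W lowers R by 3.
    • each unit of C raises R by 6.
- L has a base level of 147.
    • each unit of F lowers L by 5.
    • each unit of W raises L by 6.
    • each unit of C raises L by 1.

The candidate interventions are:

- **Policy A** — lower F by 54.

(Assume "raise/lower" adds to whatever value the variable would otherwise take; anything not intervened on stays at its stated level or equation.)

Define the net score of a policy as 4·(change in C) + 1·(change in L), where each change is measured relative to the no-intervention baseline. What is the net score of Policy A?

Baseline:
  F = 77
  W = 127
  C = -21 − 4·77 + 2·127 = -75
  L = 147 − 5·77 + 6·127 + (-75) = 449
Policy A (F − 54):
  F = 77 − 54 = 23
  W = 127
  C = -21 − 4·23 + 2·127 = 141
  L = 147 − 5·23 + 6·127 + 141 = 935
ΔC = 141 − (-75) = 216; ΔL = 935 − 449 = 486
Score = 4·216 + 1·486 = 1350

1350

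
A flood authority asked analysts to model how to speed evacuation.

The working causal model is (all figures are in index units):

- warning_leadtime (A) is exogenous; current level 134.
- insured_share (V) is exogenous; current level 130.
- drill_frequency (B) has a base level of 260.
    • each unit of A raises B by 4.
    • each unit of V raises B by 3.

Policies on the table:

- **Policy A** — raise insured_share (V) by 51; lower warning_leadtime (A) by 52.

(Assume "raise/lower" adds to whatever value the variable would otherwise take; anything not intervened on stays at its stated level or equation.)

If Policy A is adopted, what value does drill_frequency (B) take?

Policy A (V + 51, A − 52):
  A = 134 − 52 = 82
  V = 130 + 51 = 181
  B = 260 + 4·82 + 3·181 = 1131

1131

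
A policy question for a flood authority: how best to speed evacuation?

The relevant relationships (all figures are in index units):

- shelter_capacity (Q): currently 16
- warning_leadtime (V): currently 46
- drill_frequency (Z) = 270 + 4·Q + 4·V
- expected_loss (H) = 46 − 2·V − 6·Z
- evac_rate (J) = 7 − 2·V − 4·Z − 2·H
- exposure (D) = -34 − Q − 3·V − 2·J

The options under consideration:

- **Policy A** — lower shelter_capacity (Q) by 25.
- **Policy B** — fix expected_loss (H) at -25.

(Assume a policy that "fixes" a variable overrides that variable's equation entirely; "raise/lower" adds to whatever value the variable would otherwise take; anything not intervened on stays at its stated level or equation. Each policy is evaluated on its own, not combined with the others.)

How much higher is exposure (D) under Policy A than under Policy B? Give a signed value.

-10891

Policy A (Q − 25):
  Q = 16 − 25 = -9
  V = 46
  Z = 270 + 4·(-9) + 4·46 = 418
  H = 46 − 2·46 − 6·418 = -2554
  J = 7 − 2·46 − 4·418 − 2·(-2554) = 3351
  D = -34 − (-9) − 3·46 − 2·3351 = -6865
Policy B (H := -25):
  Q = 16
  V = 46
  Z = 270 + 4·16 + 4·46 = 518
  H = -25
  J = 7 − 2·46 − 4·518 − 2·(-25) = -2107
  D = -34 − 16 − 3·46 − 2·(-2107) = 4026
D: -6865 − 4026 = -10891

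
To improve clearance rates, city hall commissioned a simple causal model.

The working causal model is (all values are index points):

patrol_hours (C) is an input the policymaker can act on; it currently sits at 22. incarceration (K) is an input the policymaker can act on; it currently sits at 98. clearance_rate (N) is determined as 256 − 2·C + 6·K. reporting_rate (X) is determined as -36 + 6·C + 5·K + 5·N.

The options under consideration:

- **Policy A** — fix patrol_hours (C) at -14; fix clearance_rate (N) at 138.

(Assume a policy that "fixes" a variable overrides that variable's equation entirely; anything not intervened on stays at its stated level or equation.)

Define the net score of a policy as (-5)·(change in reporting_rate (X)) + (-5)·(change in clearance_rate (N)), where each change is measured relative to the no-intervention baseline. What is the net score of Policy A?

Baseline:
  C = 22
  K = 98
  N = 256 − 2·22 + 6·98 = 800
  X = -36 + 6·22 + 5·98 + 5·800 = 4586
Policy A (C := -14, N := 138):
  C = -14
  K = 98
  N = 138
  X = -36 + 6·(-14) + 5·98 + 5·138 = 1060
ΔX = 1060 − 4586 = -3526; ΔN = 138 − 800 = -662
Score = (-5)·(-3526) + (-5)·(-662) = 20940

20940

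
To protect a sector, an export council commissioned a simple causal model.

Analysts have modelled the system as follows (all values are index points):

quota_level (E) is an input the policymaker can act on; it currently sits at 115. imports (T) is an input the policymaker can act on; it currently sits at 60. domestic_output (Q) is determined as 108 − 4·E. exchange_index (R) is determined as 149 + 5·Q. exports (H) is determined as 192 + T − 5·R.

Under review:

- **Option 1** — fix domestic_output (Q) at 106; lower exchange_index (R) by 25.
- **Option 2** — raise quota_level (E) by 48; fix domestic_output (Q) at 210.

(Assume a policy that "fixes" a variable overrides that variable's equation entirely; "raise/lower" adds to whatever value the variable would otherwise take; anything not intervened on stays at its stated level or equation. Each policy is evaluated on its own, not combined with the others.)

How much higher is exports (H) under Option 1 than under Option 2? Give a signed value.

2725

Option 1 (Q := 106, R − 25):
  E = 115
  T = 60
  Q = 106
  R = 149 + 5·106 (−25 from intervention) = 654
  H = 192 + 60 − 5·654 = -3018
Option 2 (E + 48, Q := 210):
  E = 115 + 48 = 163
  T = 60
  Q = 210
  R = 149 + 5·210 = 1199
  H = 192 + 60 − 5·1199 = -5743
H: -3018 − (-5743) = 2725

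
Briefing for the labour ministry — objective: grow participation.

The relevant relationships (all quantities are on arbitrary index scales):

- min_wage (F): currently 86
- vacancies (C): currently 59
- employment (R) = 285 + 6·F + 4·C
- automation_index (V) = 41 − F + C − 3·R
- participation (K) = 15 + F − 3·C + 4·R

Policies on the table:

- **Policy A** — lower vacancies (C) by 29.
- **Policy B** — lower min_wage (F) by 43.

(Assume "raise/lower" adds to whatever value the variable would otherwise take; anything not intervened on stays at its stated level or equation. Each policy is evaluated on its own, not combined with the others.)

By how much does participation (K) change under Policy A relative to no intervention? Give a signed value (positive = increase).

Baseline:
  F = 86
  C = 59
  R = 285 + 6·86 + 4·59 = 1037
  K = 15 + 86 − 3·59 + 4·1037 = 4072
Policy A (C − 29):
  F = 86
  C = 59 − 29 = 30
  R = 285 + 6·86 + 4·30 = 921
  K = 15 + 86 − 3·30 + 4·921 = 3695
Change in K: 3695 − 4072 = -377

-377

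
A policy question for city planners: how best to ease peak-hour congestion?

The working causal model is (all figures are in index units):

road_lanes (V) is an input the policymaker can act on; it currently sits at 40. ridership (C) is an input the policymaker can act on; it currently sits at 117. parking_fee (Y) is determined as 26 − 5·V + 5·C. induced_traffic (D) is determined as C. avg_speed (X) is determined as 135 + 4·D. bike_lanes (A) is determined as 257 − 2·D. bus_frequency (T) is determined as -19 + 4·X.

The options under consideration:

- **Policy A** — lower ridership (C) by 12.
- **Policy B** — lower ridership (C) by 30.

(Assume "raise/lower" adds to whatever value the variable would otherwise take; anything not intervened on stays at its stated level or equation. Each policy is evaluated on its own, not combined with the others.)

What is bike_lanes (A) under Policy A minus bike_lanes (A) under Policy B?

-36

Policy A (C − 12):
  C = 117 − 12 = 105
  D = 0 + 105 = 105
  A = 257 − 2·105 = 47
Policy B (C − 30):
  C = 117 − 30 = 87
  D = 0 + 87 = 87
  A = 257 − 2·87 = 83
A: 47 − 83 = -36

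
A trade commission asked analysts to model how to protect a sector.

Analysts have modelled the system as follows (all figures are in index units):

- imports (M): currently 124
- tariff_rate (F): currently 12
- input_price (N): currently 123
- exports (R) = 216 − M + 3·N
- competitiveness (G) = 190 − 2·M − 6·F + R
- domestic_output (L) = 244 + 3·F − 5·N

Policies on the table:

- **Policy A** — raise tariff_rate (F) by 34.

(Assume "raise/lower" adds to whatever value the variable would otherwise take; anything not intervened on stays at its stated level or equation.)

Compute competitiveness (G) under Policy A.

Policy A (F + 34):
  M = 124
  F = 12 + 34 = 46
  N = 123
  R = 216 − 124 + 3·123 = 461
  G = 190 − 2·124 − 6·46 + 461 = 127

127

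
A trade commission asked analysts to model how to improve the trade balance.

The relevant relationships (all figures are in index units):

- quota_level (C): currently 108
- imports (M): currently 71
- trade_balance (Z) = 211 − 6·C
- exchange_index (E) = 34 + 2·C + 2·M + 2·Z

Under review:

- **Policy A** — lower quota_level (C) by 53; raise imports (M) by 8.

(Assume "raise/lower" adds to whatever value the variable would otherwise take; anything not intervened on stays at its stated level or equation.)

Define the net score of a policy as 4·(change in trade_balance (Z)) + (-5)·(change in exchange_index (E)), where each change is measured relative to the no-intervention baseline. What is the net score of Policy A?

Baseline:
  C = 108
  M = 71
  Z = 211 − 6·108 = -437
  E = 34 + 2·108 + 2·71 + 2·(-437) = -482
Policy A (C − 53, M + 8):
  C = 108 − 53 = 55
  M = 71 + 8 = 79
  Z = 211 − 6·55 = -119
  E = 34 + 2·55 + 2·79 + 2·(-119) = 64
ΔZ = -119 − (-437) = 318; ΔE = 64 − (-482) = 546
Score = 4·318 + (-5)·546 = -1458

-1458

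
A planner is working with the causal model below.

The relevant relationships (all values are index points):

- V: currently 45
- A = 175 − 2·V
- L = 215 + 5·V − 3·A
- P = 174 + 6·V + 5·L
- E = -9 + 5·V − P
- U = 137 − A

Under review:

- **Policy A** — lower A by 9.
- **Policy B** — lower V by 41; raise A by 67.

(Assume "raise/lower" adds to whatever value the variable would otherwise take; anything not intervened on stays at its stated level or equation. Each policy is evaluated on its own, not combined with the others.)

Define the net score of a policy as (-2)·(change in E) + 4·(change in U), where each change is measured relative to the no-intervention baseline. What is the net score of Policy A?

Baseline:
  V = 45
  A = 175 − 2·45 = 85
  L = 215 + 5·45 − 3·85 = 185
  P = 174 + 6·45 + 5·185 = 1369
  E = -9 + 5·45 − 1369 = -1153
  U = 137 − 85 = 52
Policy A (A − 9):
  V = 45
  A = 175 − 2·45 (−9 from intervention) = 76
  L = 215 + 5·45 − 3·76 = 212
  P = 174 + 6·45 + 5·212 = 1504
  E = -9 + 5·45 − 1504 = -1288
  U = 137 − 76 = 61
ΔE = -1288 − (-1153) = -135; ΔU = 61 − 52 = 9
Score = (-2)·(-135) + 4·9 = 306

306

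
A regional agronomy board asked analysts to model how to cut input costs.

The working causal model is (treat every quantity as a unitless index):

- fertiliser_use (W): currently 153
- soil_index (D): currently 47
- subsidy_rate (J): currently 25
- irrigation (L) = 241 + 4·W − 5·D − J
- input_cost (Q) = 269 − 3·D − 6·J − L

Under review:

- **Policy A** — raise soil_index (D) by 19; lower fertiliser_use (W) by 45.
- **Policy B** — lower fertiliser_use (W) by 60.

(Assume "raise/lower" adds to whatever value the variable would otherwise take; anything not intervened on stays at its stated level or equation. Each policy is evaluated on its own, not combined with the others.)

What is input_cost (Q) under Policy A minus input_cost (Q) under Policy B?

Policy A (D + 19, W − 45):
  W = 153 − 45 = 108
  D = 47 + 19 = 66
  J = 25
  L = 241 + 4·108 − 5·66 − 25 = 318
  Q = 269 − 3·66 − 6·25 − 318 = -397
Policy B (W − 60):
  W = 153 − 60 = 93
  D = 47
  J = 25
  L = 241 + 4·93 − 5·47 − 25 = 353
  Q = 269 − 3·47 − 6·25 − 353 = -375
Q: -397 − (-375) = -22

-22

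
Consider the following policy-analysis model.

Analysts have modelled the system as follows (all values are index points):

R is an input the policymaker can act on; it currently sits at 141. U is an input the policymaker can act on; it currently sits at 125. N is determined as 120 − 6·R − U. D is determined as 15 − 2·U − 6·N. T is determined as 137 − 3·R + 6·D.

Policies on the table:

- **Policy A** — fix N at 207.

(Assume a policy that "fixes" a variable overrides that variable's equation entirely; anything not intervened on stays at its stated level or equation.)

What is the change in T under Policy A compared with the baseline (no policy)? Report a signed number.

Baseline:
  R = 141
  U = 125
  N = 120 − 6·141 − 125 = -851
  D = 15 − 2·125 − 6·(-851) = 4871
  T = 137 − 3·141 + 6·4871 = 28940
Policy A (N := 207):
  R = 141
  U = 125
  N = 207
  D = 15 − 2·125 − 6·207 = -1477
  T = 137 − 3·141 + 6·(-1477) = -9148
Change in T: -9148 − 28940 = -38088

-38088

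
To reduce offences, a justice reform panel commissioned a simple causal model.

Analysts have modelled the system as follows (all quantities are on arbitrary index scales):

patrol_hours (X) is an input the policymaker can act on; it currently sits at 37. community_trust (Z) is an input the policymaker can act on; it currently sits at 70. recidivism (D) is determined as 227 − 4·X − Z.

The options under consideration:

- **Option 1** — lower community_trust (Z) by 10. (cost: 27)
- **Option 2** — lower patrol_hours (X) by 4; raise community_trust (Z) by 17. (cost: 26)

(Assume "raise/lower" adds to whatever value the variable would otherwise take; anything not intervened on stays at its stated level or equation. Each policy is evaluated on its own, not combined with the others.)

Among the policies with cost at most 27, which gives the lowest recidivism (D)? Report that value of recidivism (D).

8

Option 1 (Z − 10):
  X = 37
  Z = 70 − 10 = 60
  D = 227 − 4·37 − 60 = 19
Option 2 (X − 4, Z + 17):
  X = 37 − 4 = 33
  Z = 70 + 17 = 87
  D = 227 − 4·33 − 87 = 8
Comparing — Option 1: D=19, Option 2: D=8. Lowest is 8 (Option 2).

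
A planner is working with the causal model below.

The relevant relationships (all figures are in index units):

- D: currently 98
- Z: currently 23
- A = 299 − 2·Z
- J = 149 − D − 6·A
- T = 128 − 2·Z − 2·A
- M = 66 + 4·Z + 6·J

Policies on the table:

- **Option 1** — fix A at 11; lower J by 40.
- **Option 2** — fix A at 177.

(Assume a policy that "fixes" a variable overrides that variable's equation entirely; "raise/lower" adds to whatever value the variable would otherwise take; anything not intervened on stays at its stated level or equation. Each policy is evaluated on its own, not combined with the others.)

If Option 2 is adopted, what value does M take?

Option 2 (A := 177):
  D = 98
  Z = 23
  A = 177
  J = 149 − 98 − 6·177 = -1011
  M = 66 + 4·23 + 6·(-1011) = -5908

-5908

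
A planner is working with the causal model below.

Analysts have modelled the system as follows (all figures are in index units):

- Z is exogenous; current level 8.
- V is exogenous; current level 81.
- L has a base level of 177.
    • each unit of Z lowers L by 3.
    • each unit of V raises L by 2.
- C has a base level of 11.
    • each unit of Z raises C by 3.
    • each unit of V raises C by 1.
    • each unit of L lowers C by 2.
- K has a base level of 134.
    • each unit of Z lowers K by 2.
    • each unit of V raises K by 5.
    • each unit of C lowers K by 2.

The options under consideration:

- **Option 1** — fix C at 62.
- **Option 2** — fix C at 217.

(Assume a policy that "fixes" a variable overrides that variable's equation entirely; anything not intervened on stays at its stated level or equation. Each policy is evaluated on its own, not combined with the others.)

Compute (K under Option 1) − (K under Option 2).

Option 1 (C := 62):
  Z = 8
  V = 81
  L = 177 − 3·8 + 2·81 = 315
  C = 62
  K = 134 − 2·8 + 5·81 − 2·62 = 399
Option 2 (C := 217):
  Z = 8
  V = 81
  L = 177 − 3·8 + 2·81 = 315
  C = 217
  K = 134 − 2·8 + 5·81 − 2·217 = 89
K: 399 − 89 = 310

310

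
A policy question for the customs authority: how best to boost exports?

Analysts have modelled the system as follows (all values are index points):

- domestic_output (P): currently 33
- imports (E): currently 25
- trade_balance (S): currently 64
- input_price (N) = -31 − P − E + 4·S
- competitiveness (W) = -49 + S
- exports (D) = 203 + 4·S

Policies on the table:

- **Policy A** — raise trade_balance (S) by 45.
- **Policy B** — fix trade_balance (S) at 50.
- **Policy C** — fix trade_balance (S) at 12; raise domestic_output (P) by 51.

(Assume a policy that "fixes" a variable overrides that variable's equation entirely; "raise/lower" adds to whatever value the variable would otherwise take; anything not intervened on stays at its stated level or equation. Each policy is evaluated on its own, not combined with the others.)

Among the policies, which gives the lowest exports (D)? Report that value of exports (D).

251

Policy A (S + 45):
  S = 64 + 45 = 109
  D = 203 + 4·109 = 639
Policy B (S := 50):
  S = 50
  D = 203 + 4·50 = 403
Policy C (S := 12, P + 51):
  S = 12
  D = 203 + 4·12 = 251
Comparing — Policy A: D=639, Policy B: D=403, Policy C: D=251. Lowest is 251 (Policy C).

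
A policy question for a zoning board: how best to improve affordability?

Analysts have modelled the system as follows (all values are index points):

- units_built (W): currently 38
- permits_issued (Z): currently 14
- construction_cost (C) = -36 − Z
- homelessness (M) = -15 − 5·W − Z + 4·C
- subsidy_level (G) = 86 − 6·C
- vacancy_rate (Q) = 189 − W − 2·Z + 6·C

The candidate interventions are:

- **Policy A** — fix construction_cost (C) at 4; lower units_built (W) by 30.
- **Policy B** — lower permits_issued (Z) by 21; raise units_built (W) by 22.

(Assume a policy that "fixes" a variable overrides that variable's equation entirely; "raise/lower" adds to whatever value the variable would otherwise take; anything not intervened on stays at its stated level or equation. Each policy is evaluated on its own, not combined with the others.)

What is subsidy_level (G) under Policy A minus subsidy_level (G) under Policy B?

Policy A (C := 4, W − 30):
  Z = 14
  C = 4
  G = 86 − 6·4 = 62
Policy B (Z − 21, W + 22):
  Z = 14 − 21 = -7
  C = -36 − (-7) = -29
  G = 86 − 6·(-29) = 260
G: 62 − 260 = -198

-198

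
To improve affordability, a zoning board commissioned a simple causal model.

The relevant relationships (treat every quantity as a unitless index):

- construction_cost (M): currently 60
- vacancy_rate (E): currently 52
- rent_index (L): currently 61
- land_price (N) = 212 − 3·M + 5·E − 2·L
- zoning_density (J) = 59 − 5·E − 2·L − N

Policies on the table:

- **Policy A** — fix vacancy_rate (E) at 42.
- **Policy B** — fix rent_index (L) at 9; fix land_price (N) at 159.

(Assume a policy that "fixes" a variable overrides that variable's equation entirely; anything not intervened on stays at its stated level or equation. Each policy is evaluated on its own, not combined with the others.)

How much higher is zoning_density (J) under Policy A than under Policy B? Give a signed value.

-15

Policy A (E := 42):
  M = 60
  E = 42
  L = 61
  N = 212 − 3·60 + 5·42 − 2·61 = 120
  J = 59 − 5·42 − 2·61 − 120 = -393
Policy B (L := 9, N := 159):
  M = 60
  E = 52
  L = 9
  N = 159
  J = 59 − 5·52 − 2·9 − 159 = -378
J: -393 − (-378) = -15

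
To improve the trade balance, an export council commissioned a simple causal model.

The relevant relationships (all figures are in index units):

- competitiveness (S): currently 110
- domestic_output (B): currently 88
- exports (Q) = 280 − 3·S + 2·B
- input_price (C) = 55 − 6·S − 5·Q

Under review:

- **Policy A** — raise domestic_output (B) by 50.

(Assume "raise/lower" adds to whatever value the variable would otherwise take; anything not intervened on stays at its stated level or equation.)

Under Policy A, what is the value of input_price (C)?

Policy A (B + 50):
  S = 110
  B = 88 + 50 = 138
  Q = 280 − 3·110 + 2·138 = 226
  C = 55 − 6·110 − 5·226 = -1735

-1735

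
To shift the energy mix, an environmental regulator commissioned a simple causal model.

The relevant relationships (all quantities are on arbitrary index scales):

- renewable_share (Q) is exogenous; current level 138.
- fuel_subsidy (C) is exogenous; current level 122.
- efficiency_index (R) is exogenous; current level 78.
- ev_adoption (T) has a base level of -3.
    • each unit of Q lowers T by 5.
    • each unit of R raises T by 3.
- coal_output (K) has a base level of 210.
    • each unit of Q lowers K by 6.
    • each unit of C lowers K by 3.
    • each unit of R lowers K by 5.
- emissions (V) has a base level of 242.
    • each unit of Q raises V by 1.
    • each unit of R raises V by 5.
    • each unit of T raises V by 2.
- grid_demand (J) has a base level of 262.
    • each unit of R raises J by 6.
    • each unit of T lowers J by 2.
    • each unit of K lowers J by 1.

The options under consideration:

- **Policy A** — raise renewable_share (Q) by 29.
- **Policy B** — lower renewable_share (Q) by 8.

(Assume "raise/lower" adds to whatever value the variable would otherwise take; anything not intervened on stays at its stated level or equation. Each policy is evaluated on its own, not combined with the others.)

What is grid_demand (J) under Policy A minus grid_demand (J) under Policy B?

592

Policy A (Q + 29):
  Q = 138 + 29 = 167
  C = 122
  R = 78
  T = -3 − 5·167 + 3·78 = -604
  K = 210 − 6·167 − 3·122 − 5·78 = -1548
  J = 262 + 6·78 − 2·(-604) − (-1548) = 3486
Policy B (Q − 8):
  Q = 138 − 8 = 130
  C = 122
  R = 78
  T = -3 − 5·130 + 3·78 = -419
  K = 210 − 6·130 − 3·122 − 5·78 = -1326
  J = 262 + 6·78 − 2·(-419) − (-1326) = 2894
J: 3486 − 2894 = 592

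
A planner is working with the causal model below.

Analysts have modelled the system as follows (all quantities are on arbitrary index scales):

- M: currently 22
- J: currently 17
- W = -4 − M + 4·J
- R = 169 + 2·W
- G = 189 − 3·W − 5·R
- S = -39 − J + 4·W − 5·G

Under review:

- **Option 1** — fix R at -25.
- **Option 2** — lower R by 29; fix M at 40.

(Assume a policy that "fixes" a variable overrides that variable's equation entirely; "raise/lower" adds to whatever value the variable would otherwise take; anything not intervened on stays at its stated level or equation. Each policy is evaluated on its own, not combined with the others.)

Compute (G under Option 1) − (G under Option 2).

Option 1 (R := -25):
  M = 22
  J = 17
  W = -4 − 22 + 4·17 = 42
  R = -25
  G = 189 − 3·42 − 5·(-25) = 188
Option 2 (R − 29, M := 40):
  M = 40
  J = 17
  W = -4 − 40 + 4·17 = 24
  R = 169 + 2·24 (−29 from intervention) = 188
  G = 189 − 3·24 − 5·188 = -823
G: 188 − (-823) = 1011

1011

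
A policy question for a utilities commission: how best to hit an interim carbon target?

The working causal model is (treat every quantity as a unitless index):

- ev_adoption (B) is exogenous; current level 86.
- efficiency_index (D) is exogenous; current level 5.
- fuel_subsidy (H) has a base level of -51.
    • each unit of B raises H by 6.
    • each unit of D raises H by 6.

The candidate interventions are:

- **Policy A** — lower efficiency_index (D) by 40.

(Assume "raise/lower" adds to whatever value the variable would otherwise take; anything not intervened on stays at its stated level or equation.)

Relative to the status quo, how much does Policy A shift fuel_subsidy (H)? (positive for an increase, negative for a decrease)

Baseline:
  B = 86
  D = 5
  H = -51 + 6·86 + 6·5 = 495
Policy A (D − 40):
  B = 86
  D = 5 − 40 = -35
  H = -51 + 6·86 + 6·(-35) = 255
Change in H: 255 − 495 = -240

-240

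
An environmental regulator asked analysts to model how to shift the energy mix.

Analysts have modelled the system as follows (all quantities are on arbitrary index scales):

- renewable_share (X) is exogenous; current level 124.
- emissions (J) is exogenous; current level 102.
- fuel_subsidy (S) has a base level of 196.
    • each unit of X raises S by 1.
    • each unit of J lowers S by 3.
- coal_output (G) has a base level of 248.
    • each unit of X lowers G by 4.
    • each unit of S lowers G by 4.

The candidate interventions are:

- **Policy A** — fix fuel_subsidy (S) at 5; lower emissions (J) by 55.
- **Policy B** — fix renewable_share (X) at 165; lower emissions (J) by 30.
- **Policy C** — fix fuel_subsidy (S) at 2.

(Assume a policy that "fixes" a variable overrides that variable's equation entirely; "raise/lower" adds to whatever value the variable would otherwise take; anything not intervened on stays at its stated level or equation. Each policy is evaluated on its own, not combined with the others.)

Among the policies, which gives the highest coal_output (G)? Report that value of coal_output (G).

-256

Policy A (S := 5, J − 55):
  X = 124
  J = 102 − 55 = 47
  S = 5
  G = 248 − 4·124 − 4·5 = -268
Policy B (X := 165, J − 30):
  X = 165
  J = 102 − 30 = 72
  S = 196 + 165 − 3·72 = 145
  G = 248 − 4·165 − 4·145 = -992
Policy C (S := 2):
  X = 124
  J = 102
  S = 2
  G = 248 − 4·124 − 4·2 = -256
Comparing — Policy A: G=-268, Policy B: G=-992, Policy C: G=-256. Highest is -256 (Policy C).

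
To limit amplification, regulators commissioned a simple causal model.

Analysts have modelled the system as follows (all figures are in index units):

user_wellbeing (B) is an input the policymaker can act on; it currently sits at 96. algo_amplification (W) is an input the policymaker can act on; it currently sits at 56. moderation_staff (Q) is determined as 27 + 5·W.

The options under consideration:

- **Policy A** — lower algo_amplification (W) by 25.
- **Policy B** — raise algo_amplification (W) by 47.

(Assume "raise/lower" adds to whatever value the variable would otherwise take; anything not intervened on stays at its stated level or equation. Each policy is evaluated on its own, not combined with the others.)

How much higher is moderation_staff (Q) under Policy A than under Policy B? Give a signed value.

Policy A (W − 25):
  W = 56 − 25 = 31
  Q = 27 + 5·31 = 182
Policy B (W + 47):
  W = 56 + 47 = 103
  Q = 27 + 5·103 = 542
Q: 182 − 542 = -360

-360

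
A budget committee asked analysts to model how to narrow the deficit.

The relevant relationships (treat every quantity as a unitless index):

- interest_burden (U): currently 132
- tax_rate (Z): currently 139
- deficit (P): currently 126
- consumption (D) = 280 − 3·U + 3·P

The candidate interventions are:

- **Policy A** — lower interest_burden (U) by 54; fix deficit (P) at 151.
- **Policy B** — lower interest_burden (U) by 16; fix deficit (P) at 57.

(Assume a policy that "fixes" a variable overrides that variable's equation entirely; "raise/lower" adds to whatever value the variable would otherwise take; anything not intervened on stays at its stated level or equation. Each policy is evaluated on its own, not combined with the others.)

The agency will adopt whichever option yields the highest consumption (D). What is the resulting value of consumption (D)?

Policy A (U − 54, P := 151):
  U = 132 − 54 = 78
  P = 151
  D = 280 − 3·78 + 3·151 = 499
Policy B (U − 16, P := 57):
  U = 132 − 16 = 116
  P = 57
  D = 280 − 3·116 + 3·57 = 103
Comparing — Policy A: D=499, Policy B: D=103. Highest is 499 (Policy A).

499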